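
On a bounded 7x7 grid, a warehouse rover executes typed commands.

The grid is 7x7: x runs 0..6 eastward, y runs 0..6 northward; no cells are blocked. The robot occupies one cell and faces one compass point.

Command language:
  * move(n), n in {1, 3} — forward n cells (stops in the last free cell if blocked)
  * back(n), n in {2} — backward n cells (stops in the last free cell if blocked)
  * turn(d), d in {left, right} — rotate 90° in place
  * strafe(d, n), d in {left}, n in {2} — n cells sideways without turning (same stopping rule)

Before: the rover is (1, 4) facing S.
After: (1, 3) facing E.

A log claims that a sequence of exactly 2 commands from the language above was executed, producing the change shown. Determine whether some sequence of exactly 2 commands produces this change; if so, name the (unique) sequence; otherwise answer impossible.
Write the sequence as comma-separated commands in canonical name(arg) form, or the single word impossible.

key: position moved to (1,3) AND the heading swung to E — translation plus rotation needed
from: (1, 4) facing S
step 1 (move(1)): (1, 3) facing S
step 2 (turn(left)): (1, 3) facing E
uniquely the one of 36 2-step routes that fits.

move(1), turn(left)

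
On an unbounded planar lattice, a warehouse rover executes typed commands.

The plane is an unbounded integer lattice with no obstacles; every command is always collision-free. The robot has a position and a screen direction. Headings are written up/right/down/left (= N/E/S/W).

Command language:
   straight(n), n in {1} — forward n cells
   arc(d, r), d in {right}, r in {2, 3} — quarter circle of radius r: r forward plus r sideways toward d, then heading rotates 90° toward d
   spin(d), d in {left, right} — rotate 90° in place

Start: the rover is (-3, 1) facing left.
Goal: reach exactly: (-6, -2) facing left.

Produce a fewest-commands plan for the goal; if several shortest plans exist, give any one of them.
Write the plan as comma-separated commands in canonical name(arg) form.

initial: (-3, 1) facing left
t=1 spin(left) ⇒ (-3, 1) facing down
t=2 arc(right, 3) ⇒ (-6, -2) facing left
no 1-step plan works, so 2 is optimal.

spin(left), arc(right, 3)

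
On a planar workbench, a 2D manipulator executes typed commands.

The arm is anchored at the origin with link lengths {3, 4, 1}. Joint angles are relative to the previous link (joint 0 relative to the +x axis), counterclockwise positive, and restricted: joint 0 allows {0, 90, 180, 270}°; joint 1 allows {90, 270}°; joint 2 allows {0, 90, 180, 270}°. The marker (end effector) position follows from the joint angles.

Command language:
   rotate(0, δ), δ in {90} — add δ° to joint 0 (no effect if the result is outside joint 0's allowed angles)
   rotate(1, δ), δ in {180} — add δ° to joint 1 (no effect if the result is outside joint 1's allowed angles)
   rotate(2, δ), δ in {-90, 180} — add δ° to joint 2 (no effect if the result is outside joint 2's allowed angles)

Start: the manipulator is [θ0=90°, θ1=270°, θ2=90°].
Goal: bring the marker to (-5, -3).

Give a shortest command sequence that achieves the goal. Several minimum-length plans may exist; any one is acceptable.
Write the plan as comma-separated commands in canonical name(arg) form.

rotate(2, -90), rotate(0, 90), rotate(0, 90)

t0: [θ0=90°, θ1=270°, θ2=90°]
step 1 (rotate(2, -90)): [θ0=90°, θ1=270°, θ2=0°]
step 2 (rotate(0, 90)): [θ0=180°, θ1=270°, θ2=0°]
step 3 (rotate(0, 90)): [θ0=270°, θ1=270°, θ2=0°]
minimal: 3 command(s), checked below 3.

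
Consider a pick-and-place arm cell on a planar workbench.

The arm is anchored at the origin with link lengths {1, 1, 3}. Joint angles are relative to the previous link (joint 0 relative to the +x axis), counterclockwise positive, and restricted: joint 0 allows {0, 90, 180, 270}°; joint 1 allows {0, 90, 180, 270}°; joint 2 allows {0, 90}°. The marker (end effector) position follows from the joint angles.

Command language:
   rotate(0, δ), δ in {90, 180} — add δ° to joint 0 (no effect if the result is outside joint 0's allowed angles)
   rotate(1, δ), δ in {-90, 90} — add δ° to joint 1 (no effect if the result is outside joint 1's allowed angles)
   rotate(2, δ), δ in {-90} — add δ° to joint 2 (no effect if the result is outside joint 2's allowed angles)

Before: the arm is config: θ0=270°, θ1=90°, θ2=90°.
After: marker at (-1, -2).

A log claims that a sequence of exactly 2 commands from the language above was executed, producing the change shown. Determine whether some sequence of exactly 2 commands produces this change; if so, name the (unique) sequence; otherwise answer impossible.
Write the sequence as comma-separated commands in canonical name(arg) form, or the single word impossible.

begin: config: θ0=270°, θ1=90°, θ2=90°
1. rotate(0, 90) → config: θ0=0°, θ1=90°, θ2=90°
2. rotate(0, 90) → config: θ0=90°, θ1=90°, θ2=90°
no other 2-command option fits: unique.

rotate(0, 90), rotate(0, 90)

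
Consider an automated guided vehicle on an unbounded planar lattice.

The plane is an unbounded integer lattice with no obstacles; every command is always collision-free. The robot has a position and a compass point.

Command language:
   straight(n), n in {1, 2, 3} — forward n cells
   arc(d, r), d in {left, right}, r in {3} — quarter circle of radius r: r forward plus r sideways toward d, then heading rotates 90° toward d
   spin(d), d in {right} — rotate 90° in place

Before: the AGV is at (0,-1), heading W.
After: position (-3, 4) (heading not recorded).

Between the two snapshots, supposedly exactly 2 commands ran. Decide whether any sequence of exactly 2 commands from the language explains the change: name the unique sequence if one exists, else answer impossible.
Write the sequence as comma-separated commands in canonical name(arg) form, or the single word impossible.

key: running straight(2) before arc(right, 3) would end elsewhere — order is forced
t0: at (0,-1), heading W
[1] after arc(right, 3): at (-3,2), heading N
[2] after straight(2): at (-3,4), heading N
uniquely the one of 36 2-step routes that fits.

arc(right, 3), straight(2)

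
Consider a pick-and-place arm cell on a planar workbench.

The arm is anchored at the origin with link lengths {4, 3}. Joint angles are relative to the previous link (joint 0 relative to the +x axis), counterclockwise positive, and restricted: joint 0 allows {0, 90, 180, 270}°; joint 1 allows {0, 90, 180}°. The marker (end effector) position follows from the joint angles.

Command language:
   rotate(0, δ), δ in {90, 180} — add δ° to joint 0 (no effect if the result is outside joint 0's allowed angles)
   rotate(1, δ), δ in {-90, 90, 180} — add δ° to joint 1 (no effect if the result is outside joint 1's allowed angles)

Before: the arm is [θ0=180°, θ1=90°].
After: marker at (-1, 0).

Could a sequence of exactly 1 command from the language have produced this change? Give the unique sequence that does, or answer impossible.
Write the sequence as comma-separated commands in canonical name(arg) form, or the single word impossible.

initial: [θ0=180°, θ1=90°]
step 1 (rotate(1, 90)): [θ0=180°, θ1=180°]
uniquely the one of 5 1-step routes that fits.

rotate(1, 90)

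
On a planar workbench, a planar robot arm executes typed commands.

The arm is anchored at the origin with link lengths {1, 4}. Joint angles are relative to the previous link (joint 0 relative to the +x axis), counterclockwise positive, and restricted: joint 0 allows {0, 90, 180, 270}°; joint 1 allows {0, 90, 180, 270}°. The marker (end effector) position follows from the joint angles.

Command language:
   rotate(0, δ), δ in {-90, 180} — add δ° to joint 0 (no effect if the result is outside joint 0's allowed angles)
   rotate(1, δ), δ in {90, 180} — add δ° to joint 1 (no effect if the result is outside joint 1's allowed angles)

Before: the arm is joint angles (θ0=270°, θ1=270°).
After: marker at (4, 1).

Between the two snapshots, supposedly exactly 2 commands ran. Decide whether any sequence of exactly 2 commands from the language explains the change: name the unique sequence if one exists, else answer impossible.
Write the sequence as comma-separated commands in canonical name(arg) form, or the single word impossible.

t0: joint angles (θ0=270°, θ1=270°)
t=1 rotate(0, -90) ⇒ joint angles (θ0=180°, θ1=270°)
t=2 rotate(0, -90) ⇒ joint angles (θ0=90°, θ1=270°)
uniquely the one of 16 2-step routes that fits.

rotate(0, -90), rotate(0, -90)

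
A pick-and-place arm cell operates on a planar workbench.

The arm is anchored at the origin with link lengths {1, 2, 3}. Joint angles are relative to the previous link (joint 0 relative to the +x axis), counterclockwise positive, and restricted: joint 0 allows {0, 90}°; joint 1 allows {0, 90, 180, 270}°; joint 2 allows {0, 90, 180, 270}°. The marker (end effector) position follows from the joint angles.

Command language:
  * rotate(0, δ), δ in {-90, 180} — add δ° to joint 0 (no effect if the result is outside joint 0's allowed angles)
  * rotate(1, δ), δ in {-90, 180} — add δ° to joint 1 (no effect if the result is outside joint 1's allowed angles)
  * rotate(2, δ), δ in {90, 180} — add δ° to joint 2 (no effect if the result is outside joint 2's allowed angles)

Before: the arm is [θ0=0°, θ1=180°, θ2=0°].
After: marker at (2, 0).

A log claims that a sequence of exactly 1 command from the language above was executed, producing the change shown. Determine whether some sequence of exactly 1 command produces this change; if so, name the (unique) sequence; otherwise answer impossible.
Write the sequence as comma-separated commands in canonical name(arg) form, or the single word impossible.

begin: [θ0=0°, θ1=180°, θ2=0°]
step 1 (rotate(2, 180)): [θ0=0°, θ1=180°, θ2=180°]
no other 1-command option fits: unique.

rotate(2, 180)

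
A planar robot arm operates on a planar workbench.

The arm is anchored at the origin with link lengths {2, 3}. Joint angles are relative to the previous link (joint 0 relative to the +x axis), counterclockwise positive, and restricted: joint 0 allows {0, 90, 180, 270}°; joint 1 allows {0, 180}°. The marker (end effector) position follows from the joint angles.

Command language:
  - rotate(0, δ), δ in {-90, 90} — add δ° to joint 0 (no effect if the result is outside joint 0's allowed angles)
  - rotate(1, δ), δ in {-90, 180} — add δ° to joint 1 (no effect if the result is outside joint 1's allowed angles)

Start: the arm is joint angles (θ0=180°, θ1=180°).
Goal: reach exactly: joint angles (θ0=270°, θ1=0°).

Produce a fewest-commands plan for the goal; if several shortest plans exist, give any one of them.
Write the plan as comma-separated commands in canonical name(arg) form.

t0: joint angles (θ0=180°, θ1=180°)
step 1 (rotate(1, 180)): joint angles (θ0=180°, θ1=0°)
step 2 (rotate(0, 90)): joint angles (θ0=270°, θ1=0°)
no 1-step plan works, so 2 is optimal.

rotate(1, 180), rotate(0, 90)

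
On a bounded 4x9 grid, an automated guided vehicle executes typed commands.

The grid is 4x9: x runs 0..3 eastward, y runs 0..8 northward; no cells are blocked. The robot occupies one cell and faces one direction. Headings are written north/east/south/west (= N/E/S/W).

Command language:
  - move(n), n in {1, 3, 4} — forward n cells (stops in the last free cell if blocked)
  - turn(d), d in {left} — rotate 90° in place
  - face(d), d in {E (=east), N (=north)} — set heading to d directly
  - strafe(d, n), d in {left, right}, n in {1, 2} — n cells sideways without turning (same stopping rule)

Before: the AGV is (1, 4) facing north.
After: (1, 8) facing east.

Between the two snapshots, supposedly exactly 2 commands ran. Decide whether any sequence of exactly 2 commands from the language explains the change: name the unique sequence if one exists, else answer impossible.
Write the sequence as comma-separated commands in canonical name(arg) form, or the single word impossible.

move(4), face(E)

key: running face(E) before move(4) would end elsewhere — order is forced
begin: (1, 4) facing north
t=1 move(4) ⇒ (1, 8) facing north
t=2 face(E) ⇒ (1, 8) facing east
uniquely the one of 100 2-step routes that fits.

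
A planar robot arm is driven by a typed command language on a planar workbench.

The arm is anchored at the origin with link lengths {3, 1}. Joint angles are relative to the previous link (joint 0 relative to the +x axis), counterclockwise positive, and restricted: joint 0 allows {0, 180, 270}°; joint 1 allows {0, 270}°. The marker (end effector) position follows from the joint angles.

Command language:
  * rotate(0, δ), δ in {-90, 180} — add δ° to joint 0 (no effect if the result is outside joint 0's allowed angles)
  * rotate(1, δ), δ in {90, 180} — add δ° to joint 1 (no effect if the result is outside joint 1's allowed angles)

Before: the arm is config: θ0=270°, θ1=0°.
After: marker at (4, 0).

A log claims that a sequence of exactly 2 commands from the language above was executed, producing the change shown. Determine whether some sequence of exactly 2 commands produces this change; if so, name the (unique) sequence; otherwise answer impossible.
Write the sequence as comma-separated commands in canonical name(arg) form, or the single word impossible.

rotate(0, -90), rotate(0, 180)

key: running rotate(0, 180) before rotate(0, -90) would end elsewhere — order is forced
start: config: θ0=270°, θ1=0°
[1] after rotate(0, -90): config: θ0=180°, θ1=0°
[2] after rotate(0, 180): config: θ0=0°, θ1=0°
all 16 alternatives checked — unique.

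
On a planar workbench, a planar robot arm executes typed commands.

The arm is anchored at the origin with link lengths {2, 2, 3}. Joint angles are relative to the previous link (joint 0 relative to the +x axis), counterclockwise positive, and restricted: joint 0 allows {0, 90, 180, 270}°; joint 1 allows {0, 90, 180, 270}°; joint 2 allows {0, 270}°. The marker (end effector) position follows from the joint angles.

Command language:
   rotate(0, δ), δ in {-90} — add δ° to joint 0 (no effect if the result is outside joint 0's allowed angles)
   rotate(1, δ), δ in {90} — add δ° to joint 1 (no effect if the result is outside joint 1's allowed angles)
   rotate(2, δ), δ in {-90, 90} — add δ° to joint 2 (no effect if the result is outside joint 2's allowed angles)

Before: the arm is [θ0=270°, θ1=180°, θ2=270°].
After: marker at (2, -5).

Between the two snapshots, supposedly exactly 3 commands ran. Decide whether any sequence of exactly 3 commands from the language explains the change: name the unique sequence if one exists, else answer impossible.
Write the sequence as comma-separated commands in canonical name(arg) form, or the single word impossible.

initial: [θ0=270°, θ1=180°, θ2=270°]
[1] after rotate(1, 90): [θ0=270°, θ1=270°, θ2=270°]
[2] after rotate(1, 90): [θ0=270°, θ1=0°, θ2=270°]
[3] after rotate(1, 90): [θ0=270°, θ1=90°, θ2=270°]
all 64 alternatives checked — unique.

rotate(1, 90), rotate(1, 90), rotate(1, 90)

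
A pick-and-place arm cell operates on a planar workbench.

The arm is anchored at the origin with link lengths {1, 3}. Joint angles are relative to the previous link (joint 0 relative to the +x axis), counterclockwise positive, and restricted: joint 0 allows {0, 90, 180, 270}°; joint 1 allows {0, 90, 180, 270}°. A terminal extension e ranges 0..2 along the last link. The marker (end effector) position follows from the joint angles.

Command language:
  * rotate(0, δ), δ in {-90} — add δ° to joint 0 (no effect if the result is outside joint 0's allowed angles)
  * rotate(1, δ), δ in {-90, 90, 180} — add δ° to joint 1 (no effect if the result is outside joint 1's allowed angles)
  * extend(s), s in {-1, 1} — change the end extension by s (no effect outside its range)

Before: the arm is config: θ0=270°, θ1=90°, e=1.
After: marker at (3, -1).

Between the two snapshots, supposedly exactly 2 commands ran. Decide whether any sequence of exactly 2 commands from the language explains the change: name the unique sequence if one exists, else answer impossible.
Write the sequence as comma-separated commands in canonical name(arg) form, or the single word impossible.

extend(-1), extend(-1)

from: config: θ0=270°, θ1=90°, e=1
t=1 extend(-1) ⇒ config: θ0=270°, θ1=90°, e=0
t=2 extend(-1) ⇒ config: θ0=270°, θ1=90°, e=0
all 36 alternatives checked — unique.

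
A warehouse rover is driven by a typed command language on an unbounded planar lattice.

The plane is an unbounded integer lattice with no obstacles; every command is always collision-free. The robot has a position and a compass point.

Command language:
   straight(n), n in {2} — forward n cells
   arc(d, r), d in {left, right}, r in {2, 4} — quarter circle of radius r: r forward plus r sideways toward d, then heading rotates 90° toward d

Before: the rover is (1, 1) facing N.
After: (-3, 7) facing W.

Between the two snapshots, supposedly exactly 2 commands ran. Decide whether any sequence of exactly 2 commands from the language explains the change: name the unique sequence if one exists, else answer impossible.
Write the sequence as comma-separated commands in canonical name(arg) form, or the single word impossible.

straight(2), arc(left, 4)

key: position moved to (-3,7) AND the heading swung to W — translation plus rotation needed
start: (1, 1) facing N
[1] after straight(2): (1, 3) facing N
[2] after arc(left, 4): (-3, 7) facing W
uniquely the one of 25 2-step routes that fits.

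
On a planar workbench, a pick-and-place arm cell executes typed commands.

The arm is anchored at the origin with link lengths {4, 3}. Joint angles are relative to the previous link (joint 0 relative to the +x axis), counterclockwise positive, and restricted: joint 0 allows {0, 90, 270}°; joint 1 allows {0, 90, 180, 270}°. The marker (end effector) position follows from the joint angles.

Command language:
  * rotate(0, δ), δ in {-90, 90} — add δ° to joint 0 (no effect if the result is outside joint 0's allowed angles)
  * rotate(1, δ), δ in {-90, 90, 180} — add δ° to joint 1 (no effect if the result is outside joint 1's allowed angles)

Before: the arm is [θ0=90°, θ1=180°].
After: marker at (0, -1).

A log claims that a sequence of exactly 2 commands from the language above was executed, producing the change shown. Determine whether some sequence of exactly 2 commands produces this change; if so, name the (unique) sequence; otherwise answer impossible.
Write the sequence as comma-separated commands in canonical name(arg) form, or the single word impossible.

rotate(0, -90), rotate(0, -90)

t0: [θ0=90°, θ1=180°]
[1] after rotate(0, -90): [θ0=0°, θ1=180°]
[2] after rotate(0, -90): [θ0=270°, θ1=180°]
no rival 2-sequence matches.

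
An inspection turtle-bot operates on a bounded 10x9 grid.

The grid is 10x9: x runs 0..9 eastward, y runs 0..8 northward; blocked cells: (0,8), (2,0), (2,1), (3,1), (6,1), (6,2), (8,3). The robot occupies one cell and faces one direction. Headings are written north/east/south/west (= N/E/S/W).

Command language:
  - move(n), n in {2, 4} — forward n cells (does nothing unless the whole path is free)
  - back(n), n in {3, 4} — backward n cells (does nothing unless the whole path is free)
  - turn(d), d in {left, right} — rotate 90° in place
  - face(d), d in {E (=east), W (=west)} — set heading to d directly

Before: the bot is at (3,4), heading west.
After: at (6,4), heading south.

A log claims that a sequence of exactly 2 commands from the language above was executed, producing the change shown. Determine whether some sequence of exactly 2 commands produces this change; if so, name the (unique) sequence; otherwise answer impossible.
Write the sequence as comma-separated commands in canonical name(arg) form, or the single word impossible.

back(3), turn(left)

key: cell and facing (now S) both changed — the 2 commands mix motion and turning
begin: at (3,4), heading west
1. back(3) → at (6,4), heading west
2. turn(left) → at (6,4), heading south
no other 2-command option fits: unique.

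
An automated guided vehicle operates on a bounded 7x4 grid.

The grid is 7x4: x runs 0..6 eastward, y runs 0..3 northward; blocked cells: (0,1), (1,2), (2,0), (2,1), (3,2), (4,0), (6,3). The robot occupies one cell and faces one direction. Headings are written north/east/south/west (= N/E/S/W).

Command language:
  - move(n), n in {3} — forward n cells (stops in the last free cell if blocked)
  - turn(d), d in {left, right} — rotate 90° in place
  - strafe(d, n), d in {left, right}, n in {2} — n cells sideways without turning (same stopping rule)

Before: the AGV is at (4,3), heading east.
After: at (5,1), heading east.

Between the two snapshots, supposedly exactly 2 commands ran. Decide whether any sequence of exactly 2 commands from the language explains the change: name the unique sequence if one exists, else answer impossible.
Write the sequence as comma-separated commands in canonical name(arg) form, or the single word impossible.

move(3), strafe(right, 2)

key: move(3) is stopped early by the blocked cell at (6,3)
start: at (4,3), heading east
[1] after move(3): at (5,3), heading east
[2] after strafe(right, 2): at (5,1), heading east
uniquely the one of 25 2-step routes that fits.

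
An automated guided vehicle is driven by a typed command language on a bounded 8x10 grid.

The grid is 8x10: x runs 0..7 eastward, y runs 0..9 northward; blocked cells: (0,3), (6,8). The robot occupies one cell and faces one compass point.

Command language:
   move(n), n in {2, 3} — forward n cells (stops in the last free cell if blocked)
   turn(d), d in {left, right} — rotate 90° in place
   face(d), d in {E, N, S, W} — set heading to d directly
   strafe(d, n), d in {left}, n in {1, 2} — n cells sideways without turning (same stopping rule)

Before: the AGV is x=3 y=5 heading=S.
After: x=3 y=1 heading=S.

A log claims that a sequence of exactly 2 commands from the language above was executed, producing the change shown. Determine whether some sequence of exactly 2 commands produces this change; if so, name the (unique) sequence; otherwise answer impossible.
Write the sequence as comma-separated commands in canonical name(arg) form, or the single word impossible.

key: heading stays S — no command in the sequence turns
begin: x=3 y=5 heading=S
t=1 move(2) ⇒ x=3 y=3 heading=S
t=2 move(2) ⇒ x=3 y=1 heading=S
uniquely the one of 100 2-step routes that fits.

move(2), move(2)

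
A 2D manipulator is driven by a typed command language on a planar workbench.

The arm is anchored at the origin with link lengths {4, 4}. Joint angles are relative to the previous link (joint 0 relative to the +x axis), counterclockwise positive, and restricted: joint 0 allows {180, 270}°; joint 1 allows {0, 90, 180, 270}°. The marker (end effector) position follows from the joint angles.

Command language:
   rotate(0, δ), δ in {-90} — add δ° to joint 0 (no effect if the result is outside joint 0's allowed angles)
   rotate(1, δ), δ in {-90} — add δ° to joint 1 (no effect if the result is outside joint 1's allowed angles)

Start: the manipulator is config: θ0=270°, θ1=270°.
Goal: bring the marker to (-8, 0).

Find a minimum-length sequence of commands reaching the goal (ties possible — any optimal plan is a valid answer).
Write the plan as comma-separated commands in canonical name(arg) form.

start: config: θ0=270°, θ1=270°
t=1 rotate(1, -90) ⇒ config: θ0=270°, θ1=180°
t=2 rotate(1, -90) ⇒ config: θ0=270°, θ1=90°
t=3 rotate(1, -90) ⇒ config: θ0=270°, θ1=0°
t=4 rotate(0, -90) ⇒ config: θ0=180°, θ1=0°
nothing shorter than 4 reaches the goal.

rotate(1, -90), rotate(1, -90), rotate(1, -90), rotate(0, -90)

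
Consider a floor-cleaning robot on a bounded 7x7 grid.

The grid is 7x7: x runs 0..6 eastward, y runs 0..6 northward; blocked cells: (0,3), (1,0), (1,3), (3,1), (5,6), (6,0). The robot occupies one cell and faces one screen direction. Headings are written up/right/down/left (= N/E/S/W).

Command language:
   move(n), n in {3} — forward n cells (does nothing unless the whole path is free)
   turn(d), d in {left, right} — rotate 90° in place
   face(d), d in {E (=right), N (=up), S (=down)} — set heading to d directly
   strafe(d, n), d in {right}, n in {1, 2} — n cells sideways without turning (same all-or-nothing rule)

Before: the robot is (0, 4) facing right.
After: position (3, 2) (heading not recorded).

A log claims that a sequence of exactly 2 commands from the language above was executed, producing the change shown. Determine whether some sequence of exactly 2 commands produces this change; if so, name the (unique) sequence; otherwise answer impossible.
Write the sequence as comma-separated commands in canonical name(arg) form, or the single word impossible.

key: running strafe(right, 2) before move(3) would end elsewhere — order is forced
from: (0, 4) facing right
1. move(3) → (3, 4) facing right
2. strafe(right, 2) → (3, 2) facing right
all 64 alternatives checked — unique.

move(3), strafe(right, 2)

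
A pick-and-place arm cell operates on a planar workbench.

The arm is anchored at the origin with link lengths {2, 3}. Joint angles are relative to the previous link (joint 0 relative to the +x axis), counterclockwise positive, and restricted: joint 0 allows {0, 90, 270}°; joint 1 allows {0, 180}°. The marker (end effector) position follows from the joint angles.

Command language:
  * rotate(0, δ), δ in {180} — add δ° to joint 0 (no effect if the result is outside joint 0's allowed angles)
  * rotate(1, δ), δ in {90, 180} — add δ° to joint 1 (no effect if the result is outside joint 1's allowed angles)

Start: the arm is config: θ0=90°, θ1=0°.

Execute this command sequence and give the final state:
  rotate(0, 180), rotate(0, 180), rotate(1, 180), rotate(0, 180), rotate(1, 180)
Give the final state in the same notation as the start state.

initial: config: θ0=90°, θ1=0°
[1] after rotate(0, 180): config: θ0=270°, θ1=0°
[2] after rotate(0, 180): config: θ0=90°, θ1=0°
[3] after rotate(1, 180): config: θ0=90°, θ1=180°
[4] after rotate(0, 180): config: θ0=270°, θ1=180°
[5] after rotate(1, 180): config: θ0=270°, θ1=0°

config: θ0=270°, θ1=0°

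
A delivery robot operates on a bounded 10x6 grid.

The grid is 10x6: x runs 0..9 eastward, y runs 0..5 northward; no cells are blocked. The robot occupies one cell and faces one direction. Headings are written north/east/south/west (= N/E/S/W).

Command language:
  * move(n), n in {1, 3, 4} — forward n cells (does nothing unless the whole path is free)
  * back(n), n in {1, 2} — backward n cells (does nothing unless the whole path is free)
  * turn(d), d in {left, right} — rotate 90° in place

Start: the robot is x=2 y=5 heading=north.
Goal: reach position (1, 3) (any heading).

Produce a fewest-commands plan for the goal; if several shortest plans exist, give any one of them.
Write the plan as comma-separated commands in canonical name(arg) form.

back(2), turn(right), back(1)

from: x=2 y=5 heading=north
1. back(2) → x=2 y=3 heading=north
2. turn(right) → x=2 y=3 heading=east
3. back(1) → x=1 y=3 heading=east
shorter routes all fall short; 3 is best.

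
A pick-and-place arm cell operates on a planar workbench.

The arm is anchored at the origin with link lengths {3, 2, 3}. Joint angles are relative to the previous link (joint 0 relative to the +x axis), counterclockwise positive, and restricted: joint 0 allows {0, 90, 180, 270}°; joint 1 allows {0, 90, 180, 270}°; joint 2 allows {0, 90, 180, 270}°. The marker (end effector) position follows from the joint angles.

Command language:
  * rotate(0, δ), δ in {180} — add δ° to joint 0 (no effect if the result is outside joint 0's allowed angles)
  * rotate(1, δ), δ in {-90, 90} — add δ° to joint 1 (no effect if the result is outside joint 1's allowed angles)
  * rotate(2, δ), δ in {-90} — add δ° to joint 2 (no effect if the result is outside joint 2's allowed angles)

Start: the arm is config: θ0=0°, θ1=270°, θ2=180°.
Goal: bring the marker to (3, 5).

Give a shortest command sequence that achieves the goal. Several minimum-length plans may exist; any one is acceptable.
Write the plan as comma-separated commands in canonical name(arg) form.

from: config: θ0=0°, θ1=270°, θ2=180°
[1] after rotate(1, -90): config: θ0=0°, θ1=180°, θ2=180°
[2] after rotate(1, -90): config: θ0=0°, θ1=90°, θ2=180°
[3] after rotate(2, -90): config: θ0=0°, θ1=90°, θ2=90°
[4] after rotate(2, -90): config: θ0=0°, θ1=90°, θ2=0°
shorter routes all fall short; 4 is best.

rotate(1, -90), rotate(1, -90), rotate(2, -90), rotate(2, -90)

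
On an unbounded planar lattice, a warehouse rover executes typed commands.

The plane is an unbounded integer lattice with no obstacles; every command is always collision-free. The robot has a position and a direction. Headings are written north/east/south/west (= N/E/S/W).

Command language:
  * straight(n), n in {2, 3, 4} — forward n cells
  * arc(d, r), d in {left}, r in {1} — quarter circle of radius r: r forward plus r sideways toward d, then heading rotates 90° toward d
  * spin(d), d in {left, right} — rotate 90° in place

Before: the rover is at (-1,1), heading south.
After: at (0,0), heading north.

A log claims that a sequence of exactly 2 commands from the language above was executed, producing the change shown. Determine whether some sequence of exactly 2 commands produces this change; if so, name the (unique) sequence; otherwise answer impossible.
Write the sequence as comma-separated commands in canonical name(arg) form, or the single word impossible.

key: position moved to (0,0) AND the heading swung to N — translation plus rotation needed
start: at (-1,1), heading south
[1] after arc(left, 1): at (0,0), heading east
[2] after spin(left): at (0,0), heading north
no other 2-command option fits: unique.

arc(left, 1), spin(left)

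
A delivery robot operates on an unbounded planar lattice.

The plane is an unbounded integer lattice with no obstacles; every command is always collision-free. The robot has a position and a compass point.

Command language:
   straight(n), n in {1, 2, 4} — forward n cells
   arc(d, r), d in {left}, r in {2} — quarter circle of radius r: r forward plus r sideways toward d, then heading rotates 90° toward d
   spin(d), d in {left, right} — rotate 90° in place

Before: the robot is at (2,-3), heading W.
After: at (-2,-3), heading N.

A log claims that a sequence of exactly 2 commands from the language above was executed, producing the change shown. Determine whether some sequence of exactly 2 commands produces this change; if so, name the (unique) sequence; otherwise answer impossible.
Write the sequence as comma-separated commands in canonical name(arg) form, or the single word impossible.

key: running spin(right) before straight(4) would end elsewhere — order is forced
begin: at (2,-3), heading W
t=1 straight(4) ⇒ at (-2,-3), heading W
t=2 spin(right) ⇒ at (-2,-3), heading N
no other 2-command option fits: unique.

straight(4), spin(right)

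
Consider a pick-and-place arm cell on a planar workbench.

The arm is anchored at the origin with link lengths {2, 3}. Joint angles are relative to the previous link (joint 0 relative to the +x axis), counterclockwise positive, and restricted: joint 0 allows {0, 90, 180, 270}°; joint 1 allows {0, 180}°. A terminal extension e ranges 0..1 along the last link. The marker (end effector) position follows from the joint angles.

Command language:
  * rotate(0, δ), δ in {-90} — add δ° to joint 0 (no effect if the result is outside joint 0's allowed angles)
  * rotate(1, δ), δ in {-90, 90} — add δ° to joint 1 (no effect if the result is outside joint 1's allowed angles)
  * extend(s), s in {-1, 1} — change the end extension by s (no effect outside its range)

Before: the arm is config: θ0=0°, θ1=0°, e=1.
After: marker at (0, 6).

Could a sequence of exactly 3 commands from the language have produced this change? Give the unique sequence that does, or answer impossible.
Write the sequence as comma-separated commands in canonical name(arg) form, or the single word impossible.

begin: config: θ0=0°, θ1=0°, e=1
t=1 rotate(0, -90) ⇒ config: θ0=270°, θ1=0°, e=1
t=2 rotate(0, -90) ⇒ config: θ0=180°, θ1=0°, e=1
t=3 rotate(0, -90) ⇒ config: θ0=90°, θ1=0°, e=1
no other 3-command option fits: unique.

rotate(0, -90), rotate(0, -90), rotate(0, -90)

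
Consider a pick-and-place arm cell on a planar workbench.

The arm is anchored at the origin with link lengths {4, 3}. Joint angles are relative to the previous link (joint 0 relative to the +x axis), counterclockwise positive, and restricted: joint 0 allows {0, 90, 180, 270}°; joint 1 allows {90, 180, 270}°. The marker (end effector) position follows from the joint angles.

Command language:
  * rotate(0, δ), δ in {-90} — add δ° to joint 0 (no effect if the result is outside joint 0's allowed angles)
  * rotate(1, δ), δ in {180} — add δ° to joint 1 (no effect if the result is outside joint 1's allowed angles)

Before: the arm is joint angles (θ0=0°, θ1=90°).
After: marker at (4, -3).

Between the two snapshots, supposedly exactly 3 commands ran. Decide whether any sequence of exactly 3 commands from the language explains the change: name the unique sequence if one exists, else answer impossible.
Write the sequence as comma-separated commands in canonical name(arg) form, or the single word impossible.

rotate(1, 180), rotate(1, 180), rotate(1, 180)

t0: joint angles (θ0=0°, θ1=90°)
[1] after rotate(1, 180): joint angles (θ0=0°, θ1=270°)
[2] after rotate(1, 180): joint angles (θ0=0°, θ1=90°)
[3] after rotate(1, 180): joint angles (θ0=0°, θ1=270°)
all 8 alternatives checked — unique.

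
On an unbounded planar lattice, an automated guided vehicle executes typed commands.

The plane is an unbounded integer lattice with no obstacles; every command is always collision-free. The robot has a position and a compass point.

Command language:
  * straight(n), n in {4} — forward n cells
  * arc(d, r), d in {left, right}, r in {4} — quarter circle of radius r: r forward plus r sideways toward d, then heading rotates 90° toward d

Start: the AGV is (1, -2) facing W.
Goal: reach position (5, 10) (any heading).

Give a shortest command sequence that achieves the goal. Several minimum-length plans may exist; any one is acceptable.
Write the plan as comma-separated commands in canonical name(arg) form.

start: (1, -2) facing W
step 1 (arc(right, 4)): (-3, 2) facing N
step 2 (arc(right, 4)): (1, 6) facing E
step 3 (arc(left, 4)): (5, 10) facing N
shorter routes all fall short; 3 is best.

arc(right, 4), arc(right, 4), arc(left, 4)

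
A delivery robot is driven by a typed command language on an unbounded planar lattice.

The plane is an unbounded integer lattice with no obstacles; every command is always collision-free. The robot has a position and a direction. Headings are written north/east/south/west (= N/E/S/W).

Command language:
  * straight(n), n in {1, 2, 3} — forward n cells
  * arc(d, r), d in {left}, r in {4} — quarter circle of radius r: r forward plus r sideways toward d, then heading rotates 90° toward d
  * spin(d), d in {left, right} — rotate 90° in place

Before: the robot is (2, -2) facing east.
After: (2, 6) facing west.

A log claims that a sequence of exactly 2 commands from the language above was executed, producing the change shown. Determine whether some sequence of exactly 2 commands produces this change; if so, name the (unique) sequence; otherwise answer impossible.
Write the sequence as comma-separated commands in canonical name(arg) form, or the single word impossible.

arc(left, 4), arc(left, 4)

key: position moved to (2,6) AND the heading swung to W — translation plus rotation needed
t0: (2, -2) facing east
[1] after arc(left, 4): (6, 2) facing north
[2] after arc(left, 4): (2, 6) facing west
uniquely the one of 36 2-step routes that fits.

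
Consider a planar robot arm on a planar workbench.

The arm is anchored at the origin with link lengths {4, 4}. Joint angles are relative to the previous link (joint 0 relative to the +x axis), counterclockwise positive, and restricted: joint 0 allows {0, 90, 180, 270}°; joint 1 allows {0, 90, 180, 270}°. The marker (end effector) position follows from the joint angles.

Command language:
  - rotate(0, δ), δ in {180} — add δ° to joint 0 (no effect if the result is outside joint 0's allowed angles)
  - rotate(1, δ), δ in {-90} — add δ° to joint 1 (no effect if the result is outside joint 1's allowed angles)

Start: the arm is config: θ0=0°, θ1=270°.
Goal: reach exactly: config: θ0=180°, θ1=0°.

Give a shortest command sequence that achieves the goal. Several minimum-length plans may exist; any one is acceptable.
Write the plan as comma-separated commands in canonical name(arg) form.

from: config: θ0=0°, θ1=270°
1. rotate(0, 180) → config: θ0=180°, θ1=270°
2. rotate(1, -90) → config: θ0=180°, θ1=180°
3. rotate(1, -90) → config: θ0=180°, θ1=90°
4. rotate(1, -90) → config: θ0=180°, θ1=0°
nothing shorter than 4 reaches the goal.

rotate(0, 180), rotate(1, -90), rotate(1, -90), rotate(1, -90)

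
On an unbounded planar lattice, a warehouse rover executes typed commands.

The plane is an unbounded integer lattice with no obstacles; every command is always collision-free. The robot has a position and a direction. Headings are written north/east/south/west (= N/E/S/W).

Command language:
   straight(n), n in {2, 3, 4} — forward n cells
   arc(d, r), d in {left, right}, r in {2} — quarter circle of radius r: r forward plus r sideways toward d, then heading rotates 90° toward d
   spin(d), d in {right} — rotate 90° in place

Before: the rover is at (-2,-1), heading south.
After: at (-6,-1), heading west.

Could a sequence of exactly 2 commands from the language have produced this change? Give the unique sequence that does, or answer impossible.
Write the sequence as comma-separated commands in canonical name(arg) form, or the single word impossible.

spin(right), straight(4)

key: position moved to (-6,-1) AND the heading swung to W — translation plus rotation needed
initial: at (-2,-1), heading south
1. spin(right) → at (-2,-1), heading west
2. straight(4) → at (-6,-1), heading west
all 36 alternatives checked — unique.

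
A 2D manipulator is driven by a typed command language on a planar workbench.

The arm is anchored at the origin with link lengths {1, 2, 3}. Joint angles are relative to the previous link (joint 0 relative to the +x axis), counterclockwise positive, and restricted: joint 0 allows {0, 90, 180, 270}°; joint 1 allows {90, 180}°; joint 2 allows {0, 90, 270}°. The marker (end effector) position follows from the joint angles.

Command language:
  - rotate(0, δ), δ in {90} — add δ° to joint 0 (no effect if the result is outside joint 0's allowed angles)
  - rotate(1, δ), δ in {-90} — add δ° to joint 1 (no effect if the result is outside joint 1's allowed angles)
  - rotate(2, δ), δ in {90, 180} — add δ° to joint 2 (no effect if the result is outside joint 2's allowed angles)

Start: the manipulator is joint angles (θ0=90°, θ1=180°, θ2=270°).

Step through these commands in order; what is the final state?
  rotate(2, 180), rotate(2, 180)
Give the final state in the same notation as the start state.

joint angles (θ0=90°, θ1=180°, θ2=270°)

initial: joint angles (θ0=90°, θ1=180°, θ2=270°)
[1] after rotate(2, 180): joint angles (θ0=90°, θ1=180°, θ2=90°)
[2] after rotate(2, 180): joint angles (θ0=90°, θ1=180°, θ2=270°)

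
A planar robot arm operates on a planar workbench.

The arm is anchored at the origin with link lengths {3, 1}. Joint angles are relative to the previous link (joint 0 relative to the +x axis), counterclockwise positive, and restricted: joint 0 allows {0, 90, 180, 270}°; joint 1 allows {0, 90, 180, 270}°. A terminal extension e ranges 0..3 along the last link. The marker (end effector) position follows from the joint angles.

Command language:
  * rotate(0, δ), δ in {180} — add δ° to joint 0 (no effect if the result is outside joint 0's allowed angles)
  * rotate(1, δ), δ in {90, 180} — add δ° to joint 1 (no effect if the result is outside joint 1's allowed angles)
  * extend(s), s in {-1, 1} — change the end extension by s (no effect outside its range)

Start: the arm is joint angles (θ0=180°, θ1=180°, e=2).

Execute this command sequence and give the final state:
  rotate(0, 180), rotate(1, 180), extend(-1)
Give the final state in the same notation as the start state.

initial: joint angles (θ0=180°, θ1=180°, e=2)
step 1 (rotate(0, 180)): joint angles (θ0=0°, θ1=180°, e=2)
step 2 (rotate(1, 180)): joint angles (θ0=0°, θ1=0°, e=2)
step 3 (extend(-1)): joint angles (θ0=0°, θ1=0°, e=1)

joint angles (θ0=0°, θ1=0°, e=1)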